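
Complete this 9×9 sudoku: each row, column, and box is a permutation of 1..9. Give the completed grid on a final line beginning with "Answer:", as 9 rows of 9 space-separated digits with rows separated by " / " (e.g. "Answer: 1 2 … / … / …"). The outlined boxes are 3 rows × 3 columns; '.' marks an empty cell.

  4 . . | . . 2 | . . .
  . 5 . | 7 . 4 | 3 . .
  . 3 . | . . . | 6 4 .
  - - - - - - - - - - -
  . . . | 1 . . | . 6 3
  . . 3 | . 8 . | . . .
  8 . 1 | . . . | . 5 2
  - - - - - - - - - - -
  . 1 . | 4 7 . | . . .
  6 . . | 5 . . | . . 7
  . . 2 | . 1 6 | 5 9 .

Step 1. [r4c7∈{4,7,8,9}] row 4 places 8 nowhere but r4c7. So r4c7=8.
Step 2. [r3c1∈{1,2,7,9}] in row 3, 2 fits only at r3c1 ⇒ r3c1=2.
Step 3. [r3c3∈{7,8,9}] 7 has one home in row 3: r3c3 ⇒ r3c3=7.
Step 4. [r8c5∈{2,3,9}] 2 has one home in box 8: r8c5, so r8c5=2.
Step 5. [r3c6∈{1,5,8,9}] across col 6, 1 lands solely at r3c6, so r3c6=1.
Step 6. [r4c2∈{2,4,7,9}] in row 4, 2 fits only at r4c2 ⇒ r4c2=2.
Step 7. [r2c8∈{1,2,8}] across row 2, 2 lands solely at r2c8, so r2c8=2.
Step 8. [r5c4∈{2,6,9}] r5c4 is the only open cell in row 5 admitting 2, so r5c4=2.
Step 9. [r5c2∈{4,6,7,9}] r5c2 is the only open cell in row 5 admitting 6 ⇒ r5c2=6.
Step 10. [r2c1∈{1,9}] 1 has one home in col 1: r2c1, so r2c1=1.
Step 11. [r6c7∈{4,7,9}] the only places for 4 in row 5 are inside box 6, so r6c7≠4.
Step 12. [r9c4∈{3,8}] within box 2, every 8-candidate lies in col 4, so r9c4≠8.
Step 13. [r9c4∈{3}] r9c4's peers cover all but 3. So r9c4=3.
Step 14. [r1c5∈{3,5,6,9}] across row 1, 3 lands solely at r1c5. So r1c5=3.
Step 15. [r1c9∈{1,5,8,9}] in row 1, 5 fits only at r1c9. So r1c9=5.
Step 16. [r5c9∈{1,4,9}] col 9 places 1 nowhere but r5c9 ⇒ r5c9=1.
Step 17. [r5c8∈{7}] r5c8 is down to just 7, so r5c8=7.
Step 18. [r6c7∈{9}] r6c7 is down to just 9. So r6c7=9.
Step 19. [r7c1∈{3,5,9}] across col 1, 3 lands solely at r7c1, so r7c1=3.
Step 20. [r7c8∈{8}] r7c8's peers cover all but 8. So r7c8=8.
Step 21. [r9c2∈{4,7,8}] across row 9, 8 lands solely at r9c2. So r9c2=8.
Step 22. [r7c6∈{9}] only 9 remains possible at r7c6, so r7c6=9.
Step 23. [r4c5∈{4,5,9}] across box 5, 9 lands solely at r4c5, so r4c5=9.
Step 24. [r1c2∈{9}] nothing but 9 survives at r1c2 ⇒ r1c2=9.
Step 25. [r2c5∈{6}] r2c5 is down to just 6 ⇒ r2c5=6.
Step 26. [r6c2∈{4,7}] in col 2, 7 fits only at r6c2 ⇒ r6c2=7.
Step 27. [r4c1∈{5}] nothing but 5 survives at r4c1, so r4c1=5.
Step 28. [r1c8∈{1}] r1c8 has the single candidate 1. So r1c8=1.
Step 29. [r2c3∈{8}] r2c3 is down to just 8. So r2c3=8.
Step 30. [r3c4∈{8,9}] col 4 places 9 nowhere but r3c4 ⇒ r3c4=9.
Step 31. [r8c2∈{4}] only 4 remains possible at r8c2. So r8c2=4.
Step 32. [r3c5∈{5}] r3c5 has the single candidate 5, so r3c5=5.
Step 33. [r1c7∈{7}] r1c7 is down to just 7. So r1c7=7.
Step 34. [r7c3∈{5}] r7c3 is down to just 5. So r7c3=5.
Step 35. [r7c7∈{2}] r7c7 has the single candidate 2 ⇒ r7c7=2.
Step 36. [r5c1∈{9}] r5c1 is down to just 9, so r5c1=9.
Step 37. [r4c6∈{7}] only 7 remains possible at r4c6. So r4c6=7.
Step 38. [r8c7∈{1}] r8c7's peers cover all but 1, so r8c7=1.
Step 39. [r6c4∈{6}] r6c4 is down to just 6. So r6c4=6.
Step 40. [r1c4∈{8}] r1c4 has the single candidate 8 ⇒ r1c4=8.
Step 41. [r2c9∈{9}] nothing but 9 survives at r2c9 ⇒ r2c9=9.
Step 42. [r8c6∈{8}] nothing but 8 survives at r8c6. So r8c6=8.
Step 43. [r9c1∈{7}] r9c1 is down to just 7, so r9c1=7.
Step 44. [r4c3∈{4}] only 4 remains possible at r4c3. So r4c3=4.
Step 45. [r5c7∈{4}] r5c7 has the single candidate 4 ⇒ r5c7=4.
Step 46. [r5c6∈{5}] only 5 remains possible at r5c6. So r5c6=5.
Step 47. [r9c9∈{4}] only 4 remains possible at r9c9. So r9c9=4.
Step 48. [r8c8∈{3}] only 3 remains possible at r8c8, so r8c8=3.
Step 49. [r6c6∈{3}] nothing but 3 survives at r6c6, so r6c6=3.
Step 50. [r7c9∈{6}] nothing but 6 survives at r7c9, so r7c9=6.
Step 51. [r6c5∈{4}] r6c5's peers cover all but 4 ⇒ r6c5=4.
Step 52. [r3c9∈{8}] r3c9 has the single candidate 8, so r3c9=8.
Step 53. [r8c3∈{9}] r8c3's peers cover all but 9, so r8c3=9.
Step 54. [r1c3∈{6}] r1c3 is down to just 6, so r1c3=6.

Answer: 4 9 6 8 3 2 7 1 5 / 1 5 8 7 6 4 3 2 9 / 2 3 7 9 5 1 6 4 8 / 5 2 4 1 9 7 8 6 3 / 9 6 3 2 8 5 4 7 1 / 8 7 1 6 4 3 9 5 2 / 3 1 5 4 7 9 2 8 6 / 6 4 9 5 2 8 1 3 7 / 7 8 2 3 1 6 5 9 4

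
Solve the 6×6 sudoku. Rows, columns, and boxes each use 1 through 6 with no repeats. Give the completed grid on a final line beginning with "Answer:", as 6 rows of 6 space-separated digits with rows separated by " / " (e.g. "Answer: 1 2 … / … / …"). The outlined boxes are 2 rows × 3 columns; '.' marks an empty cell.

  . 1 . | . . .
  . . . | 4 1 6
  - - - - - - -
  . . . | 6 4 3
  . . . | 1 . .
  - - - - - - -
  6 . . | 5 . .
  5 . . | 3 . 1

Step 1. [r5c5∈{2}] r5c5 is down to just 2, so r5c5=2.
Step 2. [r4c2∈{2,3,4,5,6}] 6 has one home in col 2: r4c2, so r4c2=6.
Step 3. [r1c3∈{2,3,4,5,6}] row 1 places 6 nowhere but r1c3. So r1c3=6.
Step 4. [r4c6∈{2,5}] r4c6 is the only open cell in box 4 admitting 2, so r4c6=2.
Step 5. [r5c3∈{1,3,4}] row 5 places 1 nowhere but r5c3. So r5c3=1.
Step 6. [r1c1∈{2,3,4}] across row 1, 4 lands solely at r1c1. So r1c1=4.
Step 7. [r4c3∈{3,4,5}] in row 4, 4 fits only at r4c3 ⇒ r4c3=4.
Step 8. [r2c3∈{2,3,5}] across col 3, 3 lands solely at r2c3. So r2c3=3.
Step 9. [r2c2∈{2,5}] 5 has one home in row 2: r2c2, so r2c2=5.
Step 10. [r3c2∈{2}] nothing but 2 survives at r3c2 ⇒ r3c2=2.
Step 11. [r1c6∈{5}] r1c6 is down to just 5 ⇒ r1c6=5.
Step 12. [r5c2∈{3,4}] r5c2 is the only open cell in row 5 admitting 3 ⇒ r5c2=3.
Step 13. [r3c1∈{1}] r3c1 has the single candidate 1, so r3c1=1.
Step 14. [r6c5∈{6}] r6c5's peers cover all but 6 ⇒ r6c5=6.
Step 15. [r3c3∈{5}] r3c3 is down to just 5 ⇒ r3c3=5.
Step 16. [r1c4∈{2}] nothing but 2 survives at r1c4, so r1c4=2.
Step 17. [r6c2∈{4}] r6c2's peers cover all but 4 ⇒ r6c2=4.
Step 18. [r4c1∈{3}] nothing but 3 survives at r4c1, so r4c1=3.
Step 19. [r4c5∈{5}] r4c5 has the single candidate 5, so r4c5=5.
Step 20. [r2c1∈{2}] r2c1 has the single candidate 2 ⇒ r2c1=2.
Step 21. [r1c5∈{3}] only 3 remains possible at r1c5. So r1c5=3.
Step 22. [r6c3∈{2}] nothing but 2 survives at r6c3, so r6c3=2.
Step 23. [r5c6∈{4}] r5c6's peers cover all but 4, so r5c6=4.

Answer: 4 1 6 2 3 5 / 2 5 3 4 1 6 / 1 2 5 6 4 3 / 3 6 4 1 5 2 / 6 3 1 5 2 4 / 5 4 2 3 6 1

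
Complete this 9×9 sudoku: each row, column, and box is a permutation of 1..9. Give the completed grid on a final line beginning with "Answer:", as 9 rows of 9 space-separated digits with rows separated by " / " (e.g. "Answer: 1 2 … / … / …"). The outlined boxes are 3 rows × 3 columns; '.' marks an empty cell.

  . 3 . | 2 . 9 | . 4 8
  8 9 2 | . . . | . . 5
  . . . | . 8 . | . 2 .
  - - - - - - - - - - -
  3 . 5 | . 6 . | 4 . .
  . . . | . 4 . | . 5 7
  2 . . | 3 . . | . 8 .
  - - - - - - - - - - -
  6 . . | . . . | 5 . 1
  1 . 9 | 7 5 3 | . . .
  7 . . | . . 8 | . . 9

Step 1. [r5c7∈{1,2,3,6,9}] r5c7 is the only open cell in row 5 admitting 3 ⇒ r5c7=3.
Step 2. [r9c4∈{1,4,6}] r9c4 is the only open cell in box 8 admitting 6. So r9c4=6.
Step 3. [r3c1∈{4,5}] 4 has one home in col 1: r3c1 ⇒ r3c1=4.
Step 4. [r6c9∈{6}] r6c9 has the single candidate 6, so r6c9=6.
Step 5. [r9c5∈{1,2}] 1 has one home in row 9: r9c5, so r9c5=1.
Step 6. [r1c5∈{7}] r1c5 is down to just 7. So r1c5=7.
Step 7. [r3c7∈{1,6,7,9}] 9 has one home in row 3: r3c7 ⇒ r3c7=9.
Step 8. [r6c7∈{1}] r6c7 has the single candidate 1. So r6c7=1.
Step 9. [r2c8∈{1,3,6,7}] r2c8 is the only open cell in col 8 admitting 1 ⇒ r2c8=1.
Step 10. [r1c3∈{1,6}] across row 1, 1 lands solely at r1c3, so r1c3=1.
Step 11. [r9c2∈{2,4,5}] row 9 places 5 nowhere but r9c2 ⇒ r9c2=5.
Step 12. [r9c3∈{3,4}] across row 9, 4 lands solely at r9c3. So r9c3=4.
Step 13. [r6c3∈{7}] r6c3 is down to just 7 ⇒ r6c3=7.
Step 14. [r5c6∈{1,2}] across row 5, 2 lands solely at r5c6 ⇒ r5c6=2.
Step 15. [r8c7∈{2,6,8}] across col 7, 8 lands solely at r8c7. So r8c7=8.
Step 16. [r6c5∈{9}] nothing but 9 survives at r6c5. So r6c5=9.
Step 17. [r3c3∈{6}] r3c3's peers cover all but 6. So r3c3=6.
Step 18. [r5c3∈{8}] only 8 remains possible at r5c3. So r5c3=8.
Step 19. [r5c4∈{1}] r5c4 is down to just 1. So r5c4=1.
Step 20. [r2c4∈{4}] only 4 remains possible at r2c4, so r2c4=4.
Step 21. [r8c2∈{2}] r8c2 is down to just 2 ⇒ r8c2=2.
Step 22. [r2c7∈{6,7}] across row 2, 7 lands solely at r2c7 ⇒ r2c7=7.
Step 23. [r7c3∈{3}] only 3 remains possible at r7c3. So r7c3=3.
Step 24. [r3c6∈{1,5}] in row 3, 1 fits only at r3c6 ⇒ r3c6=1.
Step 25. [r2c5∈{3}] r2c5's peers cover all but 3. So r2c5=3.
Step 26. [r4c8∈{9}] r4c8's peers cover all but 9 ⇒ r4c8=9.
Step 27. [r6c2∈{4}] r6c2 is down to just 4 ⇒ r6c2=4.
Step 28. [r8c9∈{4}] nothing but 4 survives at r8c9, so r8c9=4.
Step 29. [r1c1∈{5}] only 5 remains possible at r1c1. So r1c1=5.
Step 30. [r8c8∈{6}] r8c8's peers cover all but 6, so r8c8=6.
Step 31. [r4c4∈{8}] nothing but 8 survives at r4c4. So r4c4=8.
Step 32. [r5c1∈{9}] nothing but 9 survives at r5c1, so r5c1=9.
Step 33. [r6c6∈{5}] r6c6's peers cover all but 5 ⇒ r6c6=5.
Step 34. [r7c6∈{4}] nothing but 4 survives at r7c6. So r7c6=4.
Step 35. [r3c4∈{5}] nothing but 5 survives at r3c4. So r3c4=5.
Step 36. [r5c2∈{6}] r5c2 has the single candidate 6, so r5c2=6.
Step 37. [r7c4∈{9}] nothing but 9 survives at r7c4 ⇒ r7c4=9.
Step 38. [r4c2∈{1}] only 1 remains possible at r4c2 ⇒ r4c2=1.
Step 39. [r9c7∈{2}] only 2 remains possible at r9c7. So r9c7=2.
Step 40. [r9c8∈{3}] r9c8's peers cover all but 3, so r9c8=3.
Step 41. [r4c9∈{2}] only 2 remains possible at r4c9 ⇒ r4c9=2.
Step 42. [r1c7∈{6}] only 6 remains possible at r1c7, so r1c7=6.
Step 43. [r7c2∈{8}] r7c2 has the single candidate 8, so r7c2=8.
Step 44. [r7c8∈{7}] r7c8 is down to just 7, so r7c8=7.
Step 45. [r2c6∈{6}] nothing but 6 survives at r2c6. So r2c6=6.
Step 46. [r4c6∈{7}] r4c6's peers cover all but 7, so r4c6=7.
Step 47. [r3c9∈{3}] r3c9's peers cover all but 3 ⇒ r3c9=3.
Step 48. [r7c5∈{2}] r7c5's peers cover all but 2, so r7c5=2.
Step 49. [r3c2∈{7}] r3c2 is down to just 7 ⇒ r3c2=7.

Answer: 5 3 1 2 7 9 6 4 8 / 8 9 2 4 3 6 7 1 5 / 4 7 6 5 8 1 9 2 3 / 3 1 5 8 6 7 4 9 2 / 9 6 8 1 4 2 3 5 7 / 2 4 7 3 9 5 1 8 6 / 6 8 3 9 2 4 5 7 1 / 1 2 9 7 5 3 8 6 4 / 7 5 4 6 1 8 2 3 9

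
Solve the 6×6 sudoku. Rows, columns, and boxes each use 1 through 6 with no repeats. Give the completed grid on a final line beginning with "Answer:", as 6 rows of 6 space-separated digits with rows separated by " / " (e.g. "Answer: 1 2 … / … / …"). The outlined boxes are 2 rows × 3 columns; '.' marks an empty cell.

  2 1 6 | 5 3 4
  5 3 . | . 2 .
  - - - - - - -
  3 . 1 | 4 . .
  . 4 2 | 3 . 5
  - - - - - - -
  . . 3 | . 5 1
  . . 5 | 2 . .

Step 1. [r6c2∈{6}] nothing but 6 survives at r6c2 ⇒ r6c2=6.
Step 2. [r3c5∈{6}] r3c5's peers cover all but 6 ⇒ r3c5=6.
Step 3. [r2c6∈{6}] r2c6 is down to just 6. So r2c6=6.
Step 4. [r6c1∈{1,4}] r6c1 is the only open cell in row 6 admitting 1 ⇒ r6c1=1.
Step 5. [r5c4∈{6}] r5c4's peers cover all but 6. So r5c4=6.
Step 6. [r5c1∈{4}] nothing but 4 survives at r5c1, so r5c1=4.
Step 7. [r2c3∈{4}] r2c3's peers cover all but 4, so r2c3=4.
Step 8. [r3c6∈{2}] nothing but 2 survives at r3c6. So r3c6=2.
Step 9. [r3c2∈{5}] only 5 remains possible at r3c2, so r3c2=5.
Step 10. [r5c2∈{2}] r5c2 has the single candidate 2. So r5c2=2.
Step 11. [r4c1∈{6}] nothing but 6 survives at r4c1. So r4c1=6.
Step 12. [r2c4∈{1}] r2c4 is down to just 1, so r2c4=1.
Step 13. [r6c6∈{3}] r6c6's peers cover all but 3, so r6c6=3.
Step 14. [r6c5∈{4}] nothing but 4 survives at r6c5 ⇒ r6c5=4.
Step 15. [r4c5∈{1}] only 1 remains possible at r4c5 ⇒ r4c5=1.

Answer: 2 1 6 5 3 4 / 5 3 4 1 2 6 / 3 5 1 4 6 2 / 6 4 2 3 1 5 / 4 2 3 6 5 1 / 1 6 5 2 4 3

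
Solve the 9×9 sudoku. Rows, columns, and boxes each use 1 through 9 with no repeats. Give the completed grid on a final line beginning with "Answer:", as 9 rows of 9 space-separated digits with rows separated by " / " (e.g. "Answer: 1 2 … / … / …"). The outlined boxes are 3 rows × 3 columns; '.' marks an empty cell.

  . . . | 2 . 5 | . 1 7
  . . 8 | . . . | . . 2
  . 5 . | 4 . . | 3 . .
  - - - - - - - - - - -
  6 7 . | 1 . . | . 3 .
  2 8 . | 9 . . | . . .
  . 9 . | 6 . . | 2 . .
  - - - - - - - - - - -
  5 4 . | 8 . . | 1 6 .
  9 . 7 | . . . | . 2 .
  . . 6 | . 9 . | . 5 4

Step 1. [r2c7∈{4,5,6,9}] row 2 places 5 nowhere but r2c7. So r2c7=5.
Step 2. [r9c7∈{7,8}] r9c7 is the only open cell in box 9 admitting 7. So r9c7=7.
Step 3. [r9c4∈{3}] only 3 remains possible at r9c4, so r9c4=3.
Step 4. [r2c4∈{7}] nothing but 7 survives at r2c4, so r2c4=7.
Step 5. [r8c7∈{8}] r8c7's peers cover all but 8. So r8c7=8.
Step 6. [r1c5∈{3,6,8}] across row 1, 8 lands solely at r1c5 ⇒ r1c5=8.
Step 7. [r3c3∈{1,2,9}] in row 3, 2 fits only at r3c3. So r3c3=2.
Step 8. [r7c3∈{3}] r7c3 is down to just 3 ⇒ r7c3=3.
Step 9. [r6c1∈{1,3,4}] across box 4, 3 lands solely at r6c1, so r6c1=3.
Step 10. [r8c2∈{1}] r8c2 has the single candidate 1, so r8c2=1.
Step 11. [r1c1∈{4}] r1c1's peers cover all but 4. So r1c1=4.
Step 12. [r2c8∈{4,9}] in row 2, 4 fits only at r2c8 ⇒ r2c8=4.
Step 13. [r3c8∈{8,9}] col 8 places 9 nowhere but r3c8, so r3c8=9.
Step 14. [r6c8∈{7,8}] r6c8 is the only open cell in col 8 admitting 8. So r6c8=8.
Step 15. [r9c6∈{1,2}] across row 9, 1 lands solely at r9c6. So r9c6=1.
Step 16. [r3c6∈{6}] r3c6 has the single candidate 6 ⇒ r3c6=6.
Step 17. [r8c6∈{4}] r8c6 is down to just 4 ⇒ r8c6=4.
Step 18. [r6c6∈{7}] r6c6's peers cover all but 7. So r6c6=7.
Step 19. [r5c9∈{1,5,6}] 6 has one home in col 9: r5c9. So r5c9=6.
Step 20. [r5c7∈{4}] nothing but 4 survives at r5c7 ⇒ r5c7=4.
Step 21. [r5c6∈{3}] r5c6's peers cover all but 3. So r5c6=3.
Step 22. [r5c5∈{5}] r5c5 is down to just 5, so r5c5=5.
Step 23. [r2c1∈{1}] nothing but 1 survives at r2c1. So r2c1=1.
Step 24. [r7c6∈{2}] only 2 remains possible at r7c6 ⇒ r7c6=2.
Step 25. [r1c2∈{3,6}] 3 has one home in row 1: r1c2 ⇒ r1c2=3.
Step 26. [r6c9∈{1,5}] in col 9, 1 fits only at r6c9, so r6c9=1.
Step 27. [r6c3∈{4,5}] r6c3 is the only open cell in row 6 admitting 5 ⇒ r6c3=5.
Step 28. [r7c9∈{9}] r7c9 is down to just 9 ⇒ r7c9=9.
Step 29. [r4c3∈{4}] nothing but 4 survives at r4c3. So r4c3=4.
Step 30. [r8c9∈{3}] only 3 remains possible at r8c9, so r8c9=3.
Step 31. [r1c3∈{9}] r1c3 has the single candidate 9 ⇒ r1c3=9.
Step 32. [r7c5∈{7}] r7c5's peers cover all but 7 ⇒ r7c5=7.
Step 33. [r4c5∈{2}] only 2 remains possible at r4c5, so r4c5=2.
Step 34. [r5c3∈{1}] r5c3 has the single candidate 1 ⇒ r5c3=1.
Step 35. [r4c7∈{9}] r4c7 is down to just 9 ⇒ r4c7=9.
Step 36. [r9c2∈{2}] r9c2 is down to just 2. So r9c2=2.
Step 37. [r4c6∈{8}] r4c6 has the single candidate 8 ⇒ r4c6=8.
Step 38. [r2c2∈{6}] r2c2's peers cover all but 6 ⇒ r2c2=6.
Step 39. [r9c1∈{8}] only 8 remains possible at r9c1. So r9c1=8.
Step 40. [r4c9∈{5}] r4c9 is down to just 5 ⇒ r4c9=5.
Step 41. [r8c4∈{5}] r8c4 has the single candidate 5, so r8c4=5.
Step 42. [r3c5∈{1}] r3c5 is down to just 1. So r3c5=1.
Step 43. [r6c5∈{4}] only 4 remains possible at r6c5. So r6c5=4.
Step 44. [r5c8∈{7}] nothing but 7 survives at r5c8 ⇒ r5c8=7.
Step 45. [r2c6∈{9}] r2c6's peers cover all but 9, so r2c6=9.
Step 46. [r8c5∈{6}] r8c5 is down to just 6 ⇒ r8c5=6.
Step 47. [r1c7∈{6}] only 6 remains possible at r1c7, so r1c7=6.
Step 48. [r3c1∈{7}] r3c1 is down to just 7, so r3c1=7.
Step 49. [r3c9∈{8}] only 8 remains possible at r3c9 ⇒ r3c9=8.
Step 50. [r2c5∈{3}] r2c5 is down to just 3. So r2c5=3.

Answer: 4 3 9 2 8 5 6 1 7 / 1 6 8 7 3 9 5 4 2 / 7 5 2 4 1 6 3 9 8 / 6 7 4 1 2 8 9 3 5 / 2 8 1 9 5 3 4 7 6 / 3 9 5 6 4 7 2 8 1 / 5 4 3 8 7 2 1 6 9 / 9 1 7 5 6 4 8 2 3 / 8 2 6 3 9 1 7 5 4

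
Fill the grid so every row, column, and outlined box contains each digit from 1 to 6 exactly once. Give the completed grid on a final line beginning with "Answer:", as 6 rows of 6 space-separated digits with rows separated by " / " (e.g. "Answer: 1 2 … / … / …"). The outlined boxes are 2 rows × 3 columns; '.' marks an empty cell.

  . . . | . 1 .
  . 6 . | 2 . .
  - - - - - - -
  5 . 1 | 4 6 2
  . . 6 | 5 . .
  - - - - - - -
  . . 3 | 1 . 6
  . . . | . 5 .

Step 1. [r4c5∈{3}] r4c5 is down to just 3. So r4c5=3.
Step 2. [r2c5∈{4}] r2c5 has the single candidate 4, so r2c5=4.
Step 3. [r6c6∈{3,4}] across col 6, 4 lands solely at r6c6, so r6c6=4.
Step 4. [r6c3∈{2}] r6c3 is down to just 2 ⇒ r6c3=2.
Step 5. [r1c3∈{4,5}] across col 3, 4 lands solely at r1c3. So r1c3=4.
Step 6. [r2c1∈{1,3}] row 2 places 1 nowhere but r2c1. So r2c1=1.
Step 7. [r1c1∈{2,3}] across col 1, 3 lands solely at r1c1 ⇒ r1c1=3.
Step 8. [r4c1∈{2,4}] in col 1, 2 fits only at r4c1. So r4c1=2.
Step 9. [r1c6∈{5}] only 5 remains possible at r1c6 ⇒ r1c6=5.
Step 10. [r4c2∈{4}] only 4 remains possible at r4c2, so r4c2=4.
Step 11. [r5c1∈{4}] r5c1's peers cover all but 4. So r5c1=4.
Step 12. [r5c5∈{2}] r5c5 is down to just 2, so r5c5=2.
Step 13. [r6c2∈{1}] nothing but 1 survives at r6c2, so r6c2=1.
Step 14. [r3c2∈{3}] only 3 remains possible at r3c2. So r3c2=3.
Step 15. [r2c6∈{3}] only 3 remains possible at r2c6, so r2c6=3.
Step 16. [r4c6∈{1}] r4c6's peers cover all but 1. So r4c6=1.
Step 17. [r1c2∈{2}] r1c2 is down to just 2 ⇒ r1c2=2.
Step 18. [r1c4∈{6}] r1c4 has the single candidate 6, so r1c4=6.
Step 19. [r5c2∈{5}] r5c2's peers cover all but 5 ⇒ r5c2=5.
Step 20. [r6c1∈{6}] r6c1's peers cover all but 6. So r6c1=6.
Step 21. [r6c4∈{3}] r6c4 has the single candidate 3. So r6c4=3.
Step 22. [r2c3∈{5}] r2c3 is down to just 5, so r2c3=5.

Answer: 3 2 4 6 1 5 / 1 6 5 2 4 3 / 5 3 1 4 6 2 / 2 4 6 5 3 1 / 4 5 3 1 2 6 / 6 1 2 3 5 4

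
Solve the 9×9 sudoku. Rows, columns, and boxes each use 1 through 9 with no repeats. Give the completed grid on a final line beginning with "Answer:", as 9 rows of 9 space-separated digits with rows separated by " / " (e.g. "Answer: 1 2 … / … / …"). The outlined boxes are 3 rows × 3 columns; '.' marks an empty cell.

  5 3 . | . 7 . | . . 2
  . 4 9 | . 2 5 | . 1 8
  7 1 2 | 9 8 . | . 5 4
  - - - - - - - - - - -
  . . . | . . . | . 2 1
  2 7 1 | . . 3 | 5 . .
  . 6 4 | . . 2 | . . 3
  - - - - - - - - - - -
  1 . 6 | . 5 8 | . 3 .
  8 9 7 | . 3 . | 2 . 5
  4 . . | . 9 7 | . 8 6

Step 1. [r3c6∈{6}] r3c6 is down to just 6. So r3c6=6.
Step 2. [r5c9∈{9}] only 9 remains possible at r5c9. So r5c9=9.
Step 3. [r2c7∈{3,6,7}] 7 has one home in row 2: r2c7, so r2c7=7.
Step 4. [r4c4∈{4,5,6,7,8}] across row 4, 7 lands solely at r4c4. So r4c4=7.
Step 5. [r8c8∈{4}] r8c8's peers cover all but 4 ⇒ r8c8=4.
Step 6. [r4c7∈{4,6,8}] in col 7, 4 fits only at r4c7 ⇒ r4c7=4.
Step 7. [r7c4∈{2,4}] in row 7, 4 fits only at r7c4, so r7c4=4.
Step 8. [r1c4∈{1}] r1c4 is down to just 1 ⇒ r1c4=1.
Step 9. [r5c8∈{6}] r5c8 is down to just 6. So r5c8=6.
Step 10. [r4c2∈{5,8}] col 2 places 8 nowhere but r4c2 ⇒ r4c2=8.
Step 11. [r9c3∈{3,5}] row 9 places 3 nowhere but r9c3. So r9c3=3.
Step 12. [r6c7∈{8}] r6c7's peers cover all but 8, so r6c7=8.
Step 13. [r1c7∈{6,9}] row 1 places 6 nowhere but r1c7, so r1c7=6.
Step 14. [r9c2∈{2,5}] 5 has one home in row 9: r9c2 ⇒ r9c2=5.
Step 15. [r6c1∈{9}] r6c1 is down to just 9 ⇒ r6c1=9.
Step 16. [r1c6∈{4}] r1c6 has the single candidate 4. So r1c6=4.
Step 17. [r7c9∈{7}] r7c9 has the single candidate 7. So r7c9=7.
Step 18. [r8c6∈{1}] r8c6 has the single candidate 1, so r8c6=1.
Step 19. [r3c7∈{3}] r3c7's peers cover all but 3. So r3c7=3.
Step 20. [r4c6∈{9}] nothing but 9 survives at r4c6, so r4c6=9.
Step 21. [r1c8∈{9}] r1c8's peers cover all but 9 ⇒ r1c8=9.
Step 22. [r6c5∈{1}] nothing but 1 survives at r6c5, so r6c5=1.
Step 23. [r7c7∈{9}] r7c7 has the single candidate 9, so r7c7=9.
Step 24. [r7c2∈{2}] r7c2 has the single candidate 2, so r7c2=2.
Step 25. [r4c3∈{5}] only 5 remains possible at r4c3. So r4c3=5.
Step 26. [r9c7∈{1}] only 1 remains possible at r9c7, so r9c7=1.
Step 27. [r1c3∈{8}] only 8 remains possible at r1c3. So r1c3=8.
Step 28. [r2c1∈{6}] nothing but 6 survives at r2c1 ⇒ r2c1=6.
Step 29. [r4c1∈{3}] only 3 remains possible at r4c1 ⇒ r4c1=3.
Step 30. [r5c4∈{8}] nothing but 8 survives at r5c4 ⇒ r5c4=8.
Step 31. [r9c4∈{2}] r9c4's peers cover all but 2 ⇒ r9c4=2.
Step 32. [r6c8∈{7}] r6c8 has the single candidate 7 ⇒ r6c8=7.
Step 33. [r6c4∈{5}] r6c4 has the single candidate 5. So r6c4=5.
Step 34. [r2c4∈{3}] only 3 remains possible at r2c4. So r2c4=3.
Step 35. [r5c5∈{4}] nothing but 4 survives at r5c5 ⇒ r5c5=4.
Step 36. [r8c4∈{6}] r8c4 is down to just 6, so r8c4=6.
Step 37. [r4c5∈{6}] r4c5's peers cover all but 6, so r4c5=6.

Answer: 5 3 8 1 7 4 6 9 2 / 6 4 9 3 2 5 7 1 8 / 7 1 2 9 8 6 3 5 4 / 3 8 5 7 6 9 4 2 1 / 2 7 1 8 4 3 5 6 9 / 9 6 4 5 1 2 8 7 3 / 1 2 6 4 5 8 9 3 7 / 8 9 7 6 3 1 2 4 5 / 4 5 3 2 9 7 1 8 6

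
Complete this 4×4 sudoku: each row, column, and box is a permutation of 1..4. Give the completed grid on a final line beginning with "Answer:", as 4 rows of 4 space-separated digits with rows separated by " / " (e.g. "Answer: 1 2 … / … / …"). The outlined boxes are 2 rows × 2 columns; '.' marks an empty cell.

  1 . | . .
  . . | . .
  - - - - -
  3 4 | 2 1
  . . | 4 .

Step 1. [r1c3∈{3}] r1c3 has the single candidate 3 ⇒ r1c3=3.
Step 2. [r1c2∈{2}] r1c2 has the single candidate 2. So r1c2=2.
Step 3. [r1c4∈{4}] nothing but 4 survives at r1c4 ⇒ r1c4=4.
Step 4. [r4c4∈{3}] r4c4 is down to just 3, so r4c4=3.
Step 5. [r2c2∈{3}] only 3 remains possible at r2c2. So r2c2=3.
Step 6. [r4c1∈{2}] r4c1 has the single candidate 2, so r4c1=2.
Step 7. [r2c4∈{2}] r2c4 has the single candidate 2. So r2c4=2.
Step 8. [r2c1∈{4}] r2c1 is down to just 4. So r2c1=4.
Step 9. [r2c3∈{1}] r2c3's peers cover all but 1. So r2c3=1.
Step 10. [r4c2∈{1}] r4c2 has the single candidate 1, so r4c2=1.

Answer: 1 2 3 4 / 4 3 1 2 / 3 4 2 1 / 2 1 4 3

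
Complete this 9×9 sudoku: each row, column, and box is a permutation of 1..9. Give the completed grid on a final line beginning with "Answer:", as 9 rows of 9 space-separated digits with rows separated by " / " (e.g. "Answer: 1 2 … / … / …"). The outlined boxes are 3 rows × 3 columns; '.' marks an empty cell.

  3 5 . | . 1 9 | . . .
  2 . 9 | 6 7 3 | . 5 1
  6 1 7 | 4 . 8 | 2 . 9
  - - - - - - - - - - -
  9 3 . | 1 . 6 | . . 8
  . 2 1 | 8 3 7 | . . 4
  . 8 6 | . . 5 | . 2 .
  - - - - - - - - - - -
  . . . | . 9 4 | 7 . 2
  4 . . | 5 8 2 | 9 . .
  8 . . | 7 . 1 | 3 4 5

Step 1. [r8c9∈{6}] r8c9 is down to just 6. So r8c9=6.
Step 2. [r4c3∈{4,5}] box 4 places 4 nowhere but r4c3 ⇒ r4c3=4.
Step 3. [r2c7∈{4,8}] in row 2, 8 fits only at r2c7. So r2c7=8.
Step 4. [r5c1∈{5}] nothing but 5 survives at r5c1 ⇒ r5c1=5.
Step 5. [r5c7∈{6}] nothing but 6 survives at r5c7 ⇒ r5c7=6.
Step 6. [r1c9∈{7}] r1c9 is down to just 7, so r1c9=7.
Step 7. [r8c3∈{3}] only 3 remains possible at r8c3. So r8c3=3.
Step 8. [r8c8∈{1}] r8c8 has the single candidate 1. So r8c8=1.
Step 9. [r9c5∈{6}] r9c5's peers cover all but 6 ⇒ r9c5=6.
Step 10. [r1c3∈{8}] r1c3 has the single candidate 8, so r1c3=8.
Step 11. [r4c7∈{5}] r4c7 is down to just 5 ⇒ r4c7=5.
Step 12. [r8c2∈{7}] r8c2's peers cover all but 7 ⇒ r8c2=7.
Step 13. [r4c5∈{2}] nothing but 2 survives at r4c5. So r4c5=2.
Step 14. [r1c7∈{4}] r1c7's peers cover all but 4 ⇒ r1c7=4.
Step 15. [r6c9∈{3}] r6c9's peers cover all but 3, so r6c9=3.
Step 16. [r7c8∈{8}] r7c8 is down to just 8, so r7c8=8.
Step 17. [r1c8∈{6}] r1c8's peers cover all but 6 ⇒ r1c8=6.
Step 18. [r7c2∈{6}] r7c2 is down to just 6, so r7c2=6.
Step 19. [r6c4∈{9}] only 9 remains possible at r6c4, so r6c4=9.
Step 20. [r7c1∈{1}] r7c1 is down to just 1. So r7c1=1.
Step 21. [r9c2∈{9}] r9c2 is down to just 9 ⇒ r9c2=9.
Step 22. [r7c4∈{3}] r7c4 is down to just 3. So r7c4=3.
Step 23. [r6c7∈{1}] r6c7 is down to just 1 ⇒ r6c7=1.
Step 24. [r5c8∈{9}] r5c8 has the single candidate 9, so r5c8=9.
Step 25. [r1c4∈{2}] r1c4 has the single candidate 2 ⇒ r1c4=2.
Step 26. [r6c5∈{4}] r6c5 has the single candidate 4 ⇒ r6c5=4.
Step 27. [r4c8∈{7}] r4c8's peers cover all but 7. So r4c8=7.
Step 28. [r7c3∈{5}] r7c3 is down to just 5, so r7c3=5.
Step 29. [r2c2∈{4}] r2c2 has the single candidate 4 ⇒ r2c2=4.
Step 30. [r6c1∈{7}] r6c1 is down to just 7, so r6c1=7.
Step 31. [r3c8∈{3}] r3c8's peers cover all but 3 ⇒ r3c8=3.
Step 32. [r9c3∈{2}] r9c3's peers cover all but 2. So r9c3=2.
Step 33. [r3c5∈{5}] r3c5 is down to just 5 ⇒ r3c5=5.

Answer: 3 5 8 2 1 9 4 6 7 / 2 4 9 6 7 3 8 5 1 / 6 1 7 4 5 8 2 3 9 / 9 3 4 1 2 6 5 7 8 / 5 2 1 8 3 7 6 9 4 / 7 8 6 9 4 5 1 2 3 / 1 6 5 3 9 4 7 8 2 / 4 7 3 5 8 2 9 1 6 / 8 9 2 7 6 1 3 4 5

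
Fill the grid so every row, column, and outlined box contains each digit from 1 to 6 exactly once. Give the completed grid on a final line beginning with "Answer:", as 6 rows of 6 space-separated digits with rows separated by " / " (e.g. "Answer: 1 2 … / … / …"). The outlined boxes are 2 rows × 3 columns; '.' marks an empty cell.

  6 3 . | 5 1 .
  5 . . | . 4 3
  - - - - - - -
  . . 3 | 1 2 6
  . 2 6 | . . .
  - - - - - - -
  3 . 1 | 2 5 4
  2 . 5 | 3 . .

Step 1. [r3c1∈{4}] r3c1 has the single candidate 4, so r3c1=4.
Step 2. [r1c6∈{2}] r1c6 has the single candidate 2. So r1c6=2.
Step 3. [r6c5∈{6}] r6c5's peers cover all but 6. So r6c5=6.
Step 4. [r4c4∈{4}] nothing but 4 survives at r4c4. So r4c4=4.
Step 5. [r6c2∈{4}] r6c2 has the single candidate 4. So r6c2=4.
Step 6. [r5c2∈{6}] nothing but 6 survives at r5c2, so r5c2=6.
Step 7. [r2c3∈{2}] r2c3 has the single candidate 2, so r2c3=2.
Step 8. [r6c6∈{1}] r6c6's peers cover all but 1. So r6c6=1.
Step 9. [r3c2∈{5}] r3c2 has the single candidate 5, so r3c2=5.
Step 10. [r4c6∈{5}] r4c6 is down to just 5. So r4c6=5.
Step 11. [r1c3∈{4}] r1c3 has the single candidate 4, so r1c3=4.
Step 12. [r2c4∈{6}] r2c4 is down to just 6. So r2c4=6.
Step 13. [r4c1∈{1}] r4c1 has the single candidate 1. So r4c1=1.
Step 14. [r2c2∈{1}] r2c2 is down to just 1 ⇒ r2c2=1.
Step 15. [r4c5∈{3}] only 3 remains possible at r4c5 ⇒ r4c5=3.

Answer: 6 3 4 5 1 2 / 5 1 2 6 4 3 / 4 5 3 1 2 6 / 1 2 6 4 3 5 / 3 6 1 2 5 4 / 2 4 5 3 6 1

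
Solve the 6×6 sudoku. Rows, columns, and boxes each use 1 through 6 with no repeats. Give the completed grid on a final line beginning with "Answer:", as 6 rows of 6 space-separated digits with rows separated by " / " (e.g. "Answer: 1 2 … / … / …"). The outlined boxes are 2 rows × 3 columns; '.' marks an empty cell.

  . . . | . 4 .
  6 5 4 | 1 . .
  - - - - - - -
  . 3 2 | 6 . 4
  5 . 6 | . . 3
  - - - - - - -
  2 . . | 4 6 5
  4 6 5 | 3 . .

Step 1. [r2c6∈{2}] r2c6 has the single candidate 2. So r2c6=2.
Step 2. [r5c2∈{1}] r5c2 has the single candidate 1 ⇒ r5c2=1.
Step 3. [r4c5∈{1,2}] row 4 places 1 nowhere but r4c5. So r4c5=1.
Step 4. [r1c1∈{1,3}] across col 1, 3 lands solely at r1c1 ⇒ r1c1=3.
Step 5. [r3c5∈{5}] nothing but 5 survives at r3c5, so r3c5=5.
Step 6. [r1c6∈{6}] r1c6's peers cover all but 6 ⇒ r1c6=6.
Step 7. [r5c3∈{3}] nothing but 3 survives at r5c3. So r5c3=3.
Step 8. [r2c5∈{3}] only 3 remains possible at r2c5. So r2c5=3.
Step 9. [r4c4∈{2}] r4c4 is down to just 2. So r4c4=2.
Step 10. [r3c1∈{1}] r3c1 is down to just 1. So r3c1=1.
Step 11. [r1c2∈{2}] r1c2 is down to just 2, so r1c2=2.
Step 12. [r1c3∈{1}] r1c3 has the single candidate 1. So r1c3=1.
Step 13. [r1c4∈{5}] only 5 remains possible at r1c4, so r1c4=5.
Step 14. [r4c2∈{4}] r4c2 is down to just 4, so r4c2=4.
Step 15. [r6c5∈{2}] r6c5 has the single candidate 2 ⇒ r6c5=2.
Step 16. [r6c6∈{1}] r6c6 is down to just 1. So r6c6=1.

Answer: 3 2 1 5 4 6 / 6 5 4 1 3 2 / 1 3 2 6 5 4 / 5 4 6 2 1 3 / 2 1 3 4 6 5 / 4 6 5 3 2 1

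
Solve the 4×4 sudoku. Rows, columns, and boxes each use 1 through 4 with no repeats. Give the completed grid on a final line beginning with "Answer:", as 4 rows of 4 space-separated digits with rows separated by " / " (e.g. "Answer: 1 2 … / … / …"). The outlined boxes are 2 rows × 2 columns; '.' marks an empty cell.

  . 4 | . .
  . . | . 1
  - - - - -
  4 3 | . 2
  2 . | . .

Step 1. [r1c4∈{3}] r1c4's peers cover all but 3. So r1c4=3.
Step 2. [r4c3∈{1,3,4}] row 4 places 3 nowhere but r4c3. So r4c3=3.
Step 3. [r2c2∈{2}] nothing but 2 survives at r2c2. So r2c2=2.
Step 4. [r2c1∈{3}] r2c1 is down to just 3 ⇒ r2c1=3.
Step 5. [r4c4∈{4}] r4c4 has the single candidate 4 ⇒ r4c4=4.
Step 6. [r3c3∈{1}] nothing but 1 survives at r3c3 ⇒ r3c3=1.
Step 7. [r1c3∈{2}] r1c3 has the single candidate 2, so r1c3=2.
Step 8. [r1c1∈{1}] nothing but 1 survives at r1c1 ⇒ r1c1=1.
Step 9. [r4c2∈{1}] nothing but 1 survives at r4c2, so r4c2=1.
Step 10. [r2c3∈{4}] nothing but 4 survives at r2c3, so r2c3=4.

Answer: 1 4 2 3 / 3 2 4 1 / 4 3 1 2 / 2 1 3 4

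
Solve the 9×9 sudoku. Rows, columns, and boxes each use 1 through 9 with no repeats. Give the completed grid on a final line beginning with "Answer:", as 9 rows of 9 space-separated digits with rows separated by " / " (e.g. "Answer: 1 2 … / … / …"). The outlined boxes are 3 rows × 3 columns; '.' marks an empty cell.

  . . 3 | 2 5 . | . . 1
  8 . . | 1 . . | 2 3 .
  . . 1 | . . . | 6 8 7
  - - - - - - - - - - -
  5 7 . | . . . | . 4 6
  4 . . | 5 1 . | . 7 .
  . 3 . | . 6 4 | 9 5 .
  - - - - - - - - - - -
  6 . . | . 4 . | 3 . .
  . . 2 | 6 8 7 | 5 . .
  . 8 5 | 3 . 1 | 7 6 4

Step 1. [r7c4∈{9}] r7c4's peers cover all but 9, so r7c4=9.
Step 2. [r2c3∈{4,6,7,9}] 4 has one home in col 3: r2c3, so r2c3=4.
Step 3. [r1c8∈{9}] r1c8 has the single candidate 9 ⇒ r1c8=9.
Step 4. [r5c7∈{8}] r5c7 has the single candidate 8 ⇒ r5c7=8.
Step 5. [r7c2∈{1}] r7c2 has the single candidate 1. So r7c2=1.
Step 6. [r3c2∈{2,5,9}] 5 has one home in row 3: r3c2. So r3c2=5.
Step 7. [r5c2∈{2,6,9}] col 2 places 2 nowhere but r5c2, so r5c2=2.
Step 8. [r4c4∈{8}] nothing but 8 survives at r4c4, so r4c4=8.
Step 9. [r9c1∈{9}] r9c1's peers cover all but 9 ⇒ r9c1=9.
Step 10. [r4c3∈{9}] only 9 remains possible at r4c3. So r4c3=9.
Step 11. [r2c2∈{6,9}] across col 2, 9 lands solely at r2c2, so r2c2=9.
Step 12. [r7c8∈{2}] r7c8 has the single candidate 2. So r7c8=2.
Step 13. [r4c6∈{2,3}] 2 has one home in col 6: r4c6 ⇒ r4c6=2.
Step 14. [r4c5∈{3}] nothing but 3 survives at r4c5, so r4c5=3.
Step 15. [r1c6∈{6,8}] 8 has one home in row 1: r1c6, so r1c6=8.
Step 16. [r3c6∈{3,9}] row 3 places 3 nowhere but r3c6, so r3c6=3.
Step 17. [r2c6∈{6}] r2c6's peers cover all but 6 ⇒ r2c6=6.
Step 18. [r6c4∈{7}] only 7 remains possible at r6c4 ⇒ r6c4=7.
Step 19. [r5c6∈{9}] nothing but 9 survives at r5c6 ⇒ r5c6=9.
Step 20. [r8c2∈{4}] only 4 remains possible at r8c2, so r8c2=4.
Step 21. [r5c9∈{3}] only 3 remains possible at r5c9, so r5c9=3.
Step 22. [r6c9∈{2}] nothing but 2 survives at r6c9. So r6c9=2.
Step 23. [r8c1∈{3}] r8c1 has the single candidate 3. So r8c1=3.
Step 24. [r2c9∈{5}] r2c9 is down to just 5. So r2c9=5.
Step 25. [r1c2∈{6}] r1c2 is down to just 6, so r1c2=6.
Step 26. [r1c7∈{4}] r1c7 is down to just 4, so r1c7=4.
Step 27. [r1c1∈{7}] nothing but 7 survives at r1c1, so r1c1=7.
Step 28. [r6c3∈{8}] nothing but 8 survives at r6c3, so r6c3=8.
Step 29. [r3c1∈{2}] r3c1 is down to just 2, so r3c1=2.
Step 30. [r6c1∈{1}] r6c1 has the single candidate 1, so r6c1=1.
Step 31. [r7c9∈{8}] only 8 remains possible at r7c9, so r7c9=8.
Step 32. [r8c9∈{9}] r8c9 is down to just 9, so r8c9=9.
Step 33. [r3c5∈{9}] only 9 remains possible at r3c5. So r3c5=9.
Step 34. [r3c4∈{4}] only 4 remains possible at r3c4, so r3c4=4.
Step 35. [r2c5∈{7}] only 7 remains possible at r2c5 ⇒ r2c5=7.
Step 36. [r7c3∈{7}] only 7 remains possible at r7c3 ⇒ r7c3=7.
Step 37. [r9c5∈{2}] r9c5 has the single candidate 2, so r9c5=2.
Step 38. [r8c8∈{1}] nothing but 1 survives at r8c8 ⇒ r8c8=1.
Step 39. [r4c7∈{1}] r4c7 has the single candidate 1. So r4c7=1.
Step 40. [r7c6∈{5}] only 5 remains possible at r7c6, so r7c6=5.
Step 41. [r5c3∈{6}] r5c3's peers cover all but 6 ⇒ r5c3=6.

Answer: 7 6 3 2 5 8 4 9 1 / 8 9 4 1 7 6 2 3 5 / 2 5 1 4 9 3 6 8 7 / 5 7 9 8 3 2 1 4 6 / 4 2 6 5 1 9 8 7 3 / 1 3 8 7 6 4 9 5 2 / 6 1 7 9 4 5 3 2 8 / 3 4 2 6 8 7 5 1 9 / 9 8 5 3 2 1 7 6 4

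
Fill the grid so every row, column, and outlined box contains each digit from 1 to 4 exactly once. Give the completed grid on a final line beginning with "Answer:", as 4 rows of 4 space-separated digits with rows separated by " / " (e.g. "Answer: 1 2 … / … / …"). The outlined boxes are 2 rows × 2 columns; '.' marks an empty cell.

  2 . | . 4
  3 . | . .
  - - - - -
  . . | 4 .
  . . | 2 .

Step 1. [r3c1∈{1}] r3c1's peers cover all but 1, so r3c1=1.
Step 2. [r2c3∈{1}] nothing but 1 survives at r2c3, so r2c3=1.
Step 3. [r3c4∈{3}] nothing but 3 survives at r3c4, so r3c4=3.
Step 4. [r4c2∈{3,4}] 3 has one home in row 4: r4c2 ⇒ r4c2=3.
Step 5. [r1c2∈{1}] r1c2 has the single candidate 1, so r1c2=1.
Step 6. [r4c1∈{4}] only 4 remains possible at r4c1 ⇒ r4c1=4.
Step 7. [r4c4∈{1}] only 1 remains possible at r4c4. So r4c4=1.
Step 8. [r1c3∈{3}] r1c3 is down to just 3, so r1c3=3.
Step 9. [r3c2∈{2}] nothing but 2 survives at r3c2 ⇒ r3c2=2.
Step 10. [r2c4∈{2}] only 2 remains possible at r2c4. So r2c4=2.
Step 11. [r2c2∈{4}] r2c2's peers cover all but 4. So r2c2=4.

Answer: 2 1 3 4 / 3 4 1 2 / 1 2 4 3 / 4 3 2 1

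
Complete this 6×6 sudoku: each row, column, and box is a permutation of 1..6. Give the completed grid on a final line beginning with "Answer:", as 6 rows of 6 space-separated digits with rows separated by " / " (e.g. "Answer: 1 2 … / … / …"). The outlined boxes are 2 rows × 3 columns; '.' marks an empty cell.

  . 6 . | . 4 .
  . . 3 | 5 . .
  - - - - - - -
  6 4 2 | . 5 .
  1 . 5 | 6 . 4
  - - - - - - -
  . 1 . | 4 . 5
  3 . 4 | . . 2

Step 1. [r1c4∈{1,2,3}] col 4 places 2 nowhere but r1c4, so r1c4=2.
Step 2. [r6c5∈{1,6}] in row 6, 6 fits only at r6c5 ⇒ r6c5=6.
Step 3. [r3c4∈{1,3}] r3c4 is the only open cell in col 4 admitting 3, so r3c4=3.
Step 4. [r3c6∈{1}] r3c6's peers cover all but 1 ⇒ r3c6=1.
Step 5. [r5c1∈{2}] only 2 remains possible at r5c1. So r5c1=2.
Step 6. [r2c6∈{6}] r2c6's peers cover all but 6 ⇒ r2c6=6.
Step 7. [r5c5∈{3}] r5c5 is down to just 3, so r5c5=3.
Step 8. [r4c2∈{3}] r4c2 has the single candidate 3 ⇒ r4c2=3.
Step 9. [r2c2∈{2}] r2c2 has the single candidate 2 ⇒ r2c2=2.
Step 10. [r5c3∈{6}] r5c3 is down to just 6, so r5c3=6.
Step 11. [r4c5∈{2}] only 2 remains possible at r4c5, so r4c5=2.
Step 12. [r1c1∈{5}] only 5 remains possible at r1c1, so r1c1=5.
Step 13. [r1c3∈{1}] r1c3's peers cover all but 1, so r1c3=1.
Step 14. [r2c1∈{4}] r2c1's peers cover all but 4. So r2c1=4.
Step 15. [r6c2∈{5}] only 5 remains possible at r6c2 ⇒ r6c2=5.
Step 16. [r1c6∈{3}] nothing but 3 survives at r1c6 ⇒ r1c6=3.
Step 17. [r2c5∈{1}] r2c5's peers cover all but 1. So r2c5=1.
Step 18. [r6c4∈{1}] r6c4 has the single candidate 1. So r6c4=1.

Answer: 5 6 1 2 4 3 / 4 2 3 5 1 6 / 6 4 2 3 5 1 / 1 3 5 6 2 4 / 2 1 6 4 3 5 / 3 5 4 1 6 2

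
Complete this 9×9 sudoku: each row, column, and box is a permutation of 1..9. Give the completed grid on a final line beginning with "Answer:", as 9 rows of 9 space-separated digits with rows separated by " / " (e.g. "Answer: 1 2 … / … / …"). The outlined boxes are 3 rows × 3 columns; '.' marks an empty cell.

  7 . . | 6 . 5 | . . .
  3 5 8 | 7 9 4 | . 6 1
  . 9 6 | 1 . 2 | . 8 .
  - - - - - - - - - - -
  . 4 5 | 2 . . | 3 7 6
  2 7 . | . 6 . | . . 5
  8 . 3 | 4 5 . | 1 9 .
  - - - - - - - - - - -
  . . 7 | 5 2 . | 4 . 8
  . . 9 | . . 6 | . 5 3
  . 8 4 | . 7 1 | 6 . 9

Step 1. [r1c3∈{1,2}] in col 3, 2 fits only at r1c3. So r1c3=2.
Step 2. [r8c1∈{1}] r8c1's peers cover all but 1 ⇒ r8c1=1.
Step 3. [r5c4∈{3,8,9}] 9 has one home in col 4: r5c4 ⇒ r5c4=9.
Step 4. [r1c5∈{3,8}] across row 1, 8 lands solely at r1c5. So r1c5=8.
Step 5. [r7c2∈{3,6}] col 2 places 3 nowhere but r7c2, so r7c2=3.
Step 6. [r3c9∈{4,7}] 7 has one home in col 9: r3c9 ⇒ r3c9=7.
Step 7. [r5c6∈{3,8}] across row 5, 3 lands solely at r5c6. So r5c6=3.
Step 8. [r1c9∈{4}] r1c9 has the single candidate 4 ⇒ r1c9=4.
Step 9. [r8c7∈{2,7}] row 8 places 7 nowhere but r8c7 ⇒ r8c7=7.
Step 10. [r2c7∈{2}] only 2 remains possible at r2c7, so r2c7=2.
Step 11. [r3c1∈{4}] r3c1 has the single candidate 4. So r3c1=4.
Step 12. [r8c5∈{4}] r8c5's peers cover all but 4, so r8c5=4.
Step 13. [r6c6∈{7}] r6c6 is down to just 7 ⇒ r6c6=7.
Step 14. [r1c8∈{3}] r1c8 has the single candidate 3. So r1c8=3.
Step 15. [r3c5∈{3}] r3c5 is down to just 3. So r3c5=3.
Step 16. [r4c6∈{8}] only 8 remains possible at r4c6 ⇒ r4c6=8.
Step 17. [r6c2∈{6}] only 6 remains possible at r6c2. So r6c2=6.
Step 18. [r9c1∈{5}] r9c1's peers cover all but 5 ⇒ r9c1=5.
Step 19. [r4c1∈{9}] r4c1 is down to just 9, so r4c1=9.
Step 20. [r8c2∈{2}] r8c2 has the single candidate 2, so r8c2=2.
Step 21. [r9c4∈{3}] r9c4's peers cover all but 3 ⇒ r9c4=3.
Step 22. [r3c7∈{5}] r3c7 has the single candidate 5. So r3c7=5.
Step 23. [r4c5∈{1}] r4c5 is down to just 1. So r4c5=1.
Step 24. [r1c2∈{1}] r1c2 is down to just 1, so r1c2=1.
Step 25. [r7c6∈{9}] r7c6 is down to just 9, so r7c6=9.
Step 26. [r8c4∈{8}] nothing but 8 survives at r8c4. So r8c4=8.
Step 27. [r9c8∈{2}] r9c8's peers cover all but 2. So r9c8=2.
Step 28. [r5c7∈{8}] nothing but 8 survives at r5c7. So r5c7=8.
Step 29. [r6c9∈{2}] nothing but 2 survives at r6c9 ⇒ r6c9=2.
Step 30. [r1c7∈{9}] r1c7 has the single candidate 9. So r1c7=9.
Step 31. [r5c3∈{1}] r5c3's peers cover all but 1, so r5c3=1.
Step 32. [r7c1∈{6}] nothing but 6 survives at r7c1, so r7c1=6.
Step 33. [r7c8∈{1}] nothing but 1 survives at r7c8, so r7c8=1.
Step 34. [r5c8∈{4}] nothing but 4 survives at r5c8. So r5c8=4.

Answer: 7 1 2 6 8 5 9 3 4 / 3 5 8 7 9 4 2 6 1 / 4 9 6 1 3 2 5 8 7 / 9 4 5 2 1 8 3 7 6 / 2 7 1 9 6 3 8 4 5 / 8 6 3 4 5 7 1 9 2 / 6 3 7 5 2 9 4 1 8 / 1 2 9 8 4 6 7 5 3 / 5 8 4 3 7 1 6 2 9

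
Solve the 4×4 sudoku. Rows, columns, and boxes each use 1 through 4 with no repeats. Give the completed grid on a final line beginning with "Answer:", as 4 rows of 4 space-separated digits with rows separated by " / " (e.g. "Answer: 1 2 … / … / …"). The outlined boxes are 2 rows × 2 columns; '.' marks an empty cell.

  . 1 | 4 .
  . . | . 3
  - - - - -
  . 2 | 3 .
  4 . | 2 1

Step 1. [r2c1∈{2}] r2c1 is down to just 2. So r2c1=2.
Step 2. [r4c2∈{3}] only 3 remains possible at r4c2, so r4c2=3.
Step 3. [r1c1∈{3}] r1c1's peers cover all but 3. So r1c1=3.
Step 4. [r3c4∈{4}] r3c4's peers cover all but 4, so r3c4=4.
Step 5. [r1c4∈{2}] only 2 remains possible at r1c4, so r1c4=2.
Step 6. [r2c3∈{1}] r2c3 is down to just 1, so r2c3=1.
Step 7. [r2c2∈{4}] r2c2 has the single candidate 4, so r2c2=4.
Step 8. [r3c1∈{1}] r3c1 has the single candidate 1, so r3c1=1.

Answer: 3 1 4 2 / 2 4 1 3 / 1 2 3 4 / 4 3 2 1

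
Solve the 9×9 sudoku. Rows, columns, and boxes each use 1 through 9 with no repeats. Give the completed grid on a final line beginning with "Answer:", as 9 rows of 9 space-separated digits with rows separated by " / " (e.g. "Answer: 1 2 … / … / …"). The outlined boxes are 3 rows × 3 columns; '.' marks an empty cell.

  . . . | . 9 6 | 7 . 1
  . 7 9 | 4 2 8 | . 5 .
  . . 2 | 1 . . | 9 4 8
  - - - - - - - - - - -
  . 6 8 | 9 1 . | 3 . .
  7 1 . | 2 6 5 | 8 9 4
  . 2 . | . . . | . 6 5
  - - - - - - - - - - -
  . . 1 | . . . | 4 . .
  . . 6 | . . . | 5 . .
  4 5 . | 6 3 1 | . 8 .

Step 1. [r3c2∈{3}] nothing but 3 survives at r3c2 ⇒ r3c2=3.
Step 2. [r9c7∈{2}] only 2 remains possible at r9c7, so r9c7=2.
Step 3. [r6c6∈{3,4,7}] in col 6, 3 fits only at r6c6 ⇒ r6c6=3.
Step 4. [r7c9∈{3,6,7,9}] across row 7, 6 lands solely at r7c9, so r7c9=6.
Step 5. [r3c6∈{7}] nothing but 7 survives at r3c6 ⇒ r3c6=7.
Step 6. [r1c3∈{4,5}] 5 has one home in col 3: r1c3 ⇒ r1c3=5.
Step 7. [r1c1∈{8}] r1c1 is down to just 8. So r1c1=8.
Step 8. [r7c4∈{5,7,8}] across col 4, 5 lands solely at r7c4 ⇒ r7c4=5.
Step 9. [r6c1∈{9}] r6c1 is down to just 9, so r6c1=9.
Step 10. [r8c8∈{1,3,7}] in row 8, 1 fits only at r8c8, so r8c8=1.
Step 11. [r4c9∈{2,7}] col 9 places 2 nowhere but r4c9. So r4c9=2.
Step 12. [r9c9∈{7,9}] 9 has one home in row 9: r9c9, so r9c9=9.
Step 13. [r8c9∈{3,7}] r8c9 is the only open cell in col 9 admitting 7 ⇒ r8c9=7.
Step 14. [r8c4∈{8}] nothing but 8 survives at r8c4. So r8c4=8.
Step 15. [r8c1∈{2,3}] in row 8, 3 fits only at r8c1, so r8c1=3.
Step 16. [r8c6∈{2,4,9}] in row 8, 2 fits only at r8c6 ⇒ r8c6=2.
Step 17. [r6c5∈{4,7,8}] across row 6, 8 lands solely at r6c5 ⇒ r6c5=8.
Step 18. [r7c8∈{3}] r7c8 has the single candidate 3. So r7c8=3.
Step 19. [r7c2∈{8,9}] across row 7, 8 lands solely at r7c2, so r7c2=8.
Step 20. [r2c7∈{6}] nothing but 6 survives at r2c7 ⇒ r2c7=6.
Step 21. [r8c2∈{9}] r8c2 has the single candidate 9. So r8c2=9.
Step 22. [r6c7∈{1}] r6c7 is down to just 1 ⇒ r6c7=1.
Step 23. [r1c2∈{4}] only 4 remains possible at r1c2, so r1c2=4.
Step 24. [r7c5∈{7}] r7c5 has the single candidate 7 ⇒ r7c5=7.
Step 25. [r3c5∈{5}] r3c5 is down to just 5, so r3c5=5.
Step 26. [r5c3∈{3}] only 3 remains possible at r5c3 ⇒ r5c3=3.
Step 27. [r4c8∈{7}] r4c8 is down to just 7, so r4c8=7.
Step 28. [r3c1∈{6}] only 6 remains possible at r3c1, so r3c1=6.
Step 29. [r7c1∈{2}] nothing but 2 survives at r7c1. So r7c1=2.
Step 30. [r1c8∈{2}] only 2 remains possible at r1c8. So r1c8=2.
Step 31. [r6c4∈{7}] nothing but 7 survives at r6c4 ⇒ r6c4=7.
Step 32. [r1c4∈{3}] r1c4 is down to just 3, so r1c4=3.
Step 33. [r4c1∈{5}] nothing but 5 survives at r4c1 ⇒ r4c1=5.
Step 34. [r8c5∈{4}] r8c5 has the single candidate 4. So r8c5=4.
Step 35. [r9c3∈{7}] r9c3's peers cover all but 7. So r9c3=7.
Step 36. [r2c1∈{1}] r2c1 is down to just 1, so r2c1=1.
Step 37. [r2c9∈{3}] r2c9 has the single candidate 3. So r2c9=3.
Step 38. [r4c6∈{4}] r4c6's peers cover all but 4, so r4c6=4.
Step 39. [r6c3∈{4}] only 4 remains possible at r6c3. So r6c3=4.
Step 40. [r7c6∈{9}] r7c6 is down to just 9 ⇒ r7c6=9.

Answer: 8 4 5 3 9 6 7 2 1 / 1 7 9 4 2 8 6 5 3 / 6 3 2 1 5 7 9 4 8 / 5 6 8 9 1 4 3 7 2 / 7 1 3 2 6 5 8 9 4 / 9 2 4 7 8 3 1 6 5 / 2 8 1 5 7 9 4 3 6 / 3 9 6 8 4 2 5 1 7 / 4 5 7 6 3 1 2 8 9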